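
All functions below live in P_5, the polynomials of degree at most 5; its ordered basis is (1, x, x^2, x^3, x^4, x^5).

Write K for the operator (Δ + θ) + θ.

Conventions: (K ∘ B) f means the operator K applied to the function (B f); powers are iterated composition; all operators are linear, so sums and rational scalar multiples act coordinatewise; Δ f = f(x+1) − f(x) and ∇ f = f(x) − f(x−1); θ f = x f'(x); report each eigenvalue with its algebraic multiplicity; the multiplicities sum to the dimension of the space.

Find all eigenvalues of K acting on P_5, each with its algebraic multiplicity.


λ = 0 (multiplicity 1), λ = 2 (multiplicity 1), λ = 4 (multiplicity 1), λ = 6 (multiplicity 1), λ = 8 (multiplicity 1), λ = 10 (multiplicity 1)

image of 1: 0
image of x: 2x + 1
image of x^2: 4x^2 + 2x + 1
image of x^3: 6x^3 + 3x^2 + 3x + 1
image of x^4: 8x^4 + 4x^3 + 6x^2 + 4x + 1
image of x^5: 10x^5 + 5x^4 + 10x^3 + 10x^2 + 5x + 1
the matrix is upper triangular; its diagonal is (0, 2, 4, 6, 8, 10)
for a triangular matrix the eigenvalues are the diagonal entries, with algebraic multiplicity their repetition count


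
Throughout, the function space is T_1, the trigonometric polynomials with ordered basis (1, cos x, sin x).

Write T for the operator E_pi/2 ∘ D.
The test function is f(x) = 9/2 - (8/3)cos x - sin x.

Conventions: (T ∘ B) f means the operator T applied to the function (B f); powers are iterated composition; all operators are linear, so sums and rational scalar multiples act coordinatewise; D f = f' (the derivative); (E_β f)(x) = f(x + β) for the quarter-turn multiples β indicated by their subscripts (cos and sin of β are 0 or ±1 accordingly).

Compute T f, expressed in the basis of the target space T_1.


the image equals g(x) = (8/3)cos x + sin x

D f = -cos x + (8/3)sin x
E_pi/2 D f = (8/3)cos x + sin x


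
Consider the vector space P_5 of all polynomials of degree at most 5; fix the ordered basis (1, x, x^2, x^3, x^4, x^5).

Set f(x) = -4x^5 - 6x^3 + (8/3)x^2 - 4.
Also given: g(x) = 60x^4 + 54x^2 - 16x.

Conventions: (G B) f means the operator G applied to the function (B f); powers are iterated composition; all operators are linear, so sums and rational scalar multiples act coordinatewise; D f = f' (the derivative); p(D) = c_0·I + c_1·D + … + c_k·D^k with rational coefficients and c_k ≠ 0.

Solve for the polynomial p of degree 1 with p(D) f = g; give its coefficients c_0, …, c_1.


c_0 = 0, c_1 = -3

D^0 f = -4x^5 - 6x^3 + (8/3)x^2 - 4
D^1 f = -20x^4 - 18x^2 + (16/3)x
matching coefficients of g against c_0 f + c_1 Df + … from the top degree down determines the c_i
solution: c_0 = 0, c_1 = -3


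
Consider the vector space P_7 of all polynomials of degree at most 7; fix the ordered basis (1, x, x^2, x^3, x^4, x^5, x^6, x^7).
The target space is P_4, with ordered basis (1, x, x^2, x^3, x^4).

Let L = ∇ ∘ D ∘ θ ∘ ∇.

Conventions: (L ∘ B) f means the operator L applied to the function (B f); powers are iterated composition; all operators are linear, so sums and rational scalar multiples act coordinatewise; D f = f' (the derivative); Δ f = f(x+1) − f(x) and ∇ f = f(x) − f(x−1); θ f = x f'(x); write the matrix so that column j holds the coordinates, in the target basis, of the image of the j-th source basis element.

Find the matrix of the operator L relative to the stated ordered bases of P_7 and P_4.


image of 1: 0
image of x: 0
image of x^2: 0
image of x^3: 12
image of x^4: 72x - 60
image of x^5: 240x^2 - 420x + 210
image of x^6: 600x^3 - 1620x^2 + 1680x - 630
image of x^7: 1260x^4 - 4620x^3 + 7350x^2 - 5670x + 1736
each image's coordinates form column j of the matrix

the matrix is [[0, 0, 0, 12, -60, 210, -630, 1736]; [0, 0, 0, 0, 72, -420, 1680, -5670]; [0, 0, 0, 0, 0, 240, -1620, 7350]; [0, 0, 0, 0, 0, 0, 600, -4620]; [0, 0, 0, 0, 0, 0, 0, 1260]] (rows listed top to bottom)


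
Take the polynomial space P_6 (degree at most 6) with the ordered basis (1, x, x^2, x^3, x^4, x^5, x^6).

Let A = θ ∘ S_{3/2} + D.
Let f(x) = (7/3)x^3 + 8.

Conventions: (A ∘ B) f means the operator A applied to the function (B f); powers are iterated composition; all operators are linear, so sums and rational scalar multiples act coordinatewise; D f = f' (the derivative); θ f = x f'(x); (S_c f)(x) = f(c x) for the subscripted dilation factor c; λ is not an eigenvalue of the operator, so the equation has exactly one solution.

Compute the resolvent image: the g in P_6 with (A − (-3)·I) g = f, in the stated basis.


write g with unknown coordinates in the stated basis and equate coefficients in (A − (-3)·I) g = f
solving from the highest basis element down gives g = (8/45)x^3 - (16/225)x^2 + (64/2025)x + 16136/6075
check: A g = (9/5)x^3 + (16/75)x^2 - (64/675)x + 64/2025
so A g − (-3)·g = (7/3)x^3 + 8 = f ✓

the image equals g(x) = (8/45)x^3 - (16/225)x^2 + (64/2025)x + 16136/6075


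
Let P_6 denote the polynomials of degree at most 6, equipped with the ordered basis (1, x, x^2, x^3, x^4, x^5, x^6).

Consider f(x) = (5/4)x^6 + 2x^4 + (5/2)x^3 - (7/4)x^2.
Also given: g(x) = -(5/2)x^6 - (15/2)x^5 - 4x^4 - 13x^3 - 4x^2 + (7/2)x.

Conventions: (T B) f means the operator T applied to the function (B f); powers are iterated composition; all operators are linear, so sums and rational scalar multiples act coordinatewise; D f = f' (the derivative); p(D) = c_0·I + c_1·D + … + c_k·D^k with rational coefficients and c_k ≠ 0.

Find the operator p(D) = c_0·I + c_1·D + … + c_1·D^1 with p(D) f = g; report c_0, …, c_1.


p(D) = -2·I − D, i.e. c_0 = -2, c_1 = -1

D^0 f = (5/4)x^6 + 2x^4 + (5/2)x^3 - (7/4)x^2
D^1 f = (15/2)x^5 + 8x^3 + (15/2)x^2 - (7/2)x
matching coefficients of g against c_0 f + c_1 Df + … from the top degree down determines the c_i
solution: c_0 = -2, c_1 = -1


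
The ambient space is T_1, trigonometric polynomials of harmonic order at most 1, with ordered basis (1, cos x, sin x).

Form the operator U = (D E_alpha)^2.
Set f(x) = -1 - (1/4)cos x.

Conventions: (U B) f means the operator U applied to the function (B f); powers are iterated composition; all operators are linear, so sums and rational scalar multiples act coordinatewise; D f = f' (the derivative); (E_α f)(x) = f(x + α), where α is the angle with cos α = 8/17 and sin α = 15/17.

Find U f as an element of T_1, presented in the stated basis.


E_alpha f = -1 - (2/17)cos x + (15/68)sin x
D E_alpha f = (15/68)cos x + (2/17)sin x
E_alpha (D E_alpha) f = (60/289)cos x - (161/1156)sin x
D E_alpha (D E_alpha) f = -(161/1156)cos x - (60/289)sin x

g(x) = -(161/1156)cos x - (60/289)sin x


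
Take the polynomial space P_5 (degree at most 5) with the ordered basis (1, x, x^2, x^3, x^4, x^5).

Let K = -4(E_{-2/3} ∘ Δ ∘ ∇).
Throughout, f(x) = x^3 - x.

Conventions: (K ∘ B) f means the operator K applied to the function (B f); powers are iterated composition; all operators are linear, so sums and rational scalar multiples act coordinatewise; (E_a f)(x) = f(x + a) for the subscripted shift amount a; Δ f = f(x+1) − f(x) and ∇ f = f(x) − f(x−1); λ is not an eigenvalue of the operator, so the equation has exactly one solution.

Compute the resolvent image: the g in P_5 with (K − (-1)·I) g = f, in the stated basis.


write g with unknown coordinates in the stated basis and equate coefficients in (K − (-1)·I) g = f
solving from the highest basis element down gives g = x^3 + 23x - 16
check: K g = -24x + 16
so K g − (-1)·g = x^3 - x = f ✓

the result is g(x) = x^3 + 23x - 16


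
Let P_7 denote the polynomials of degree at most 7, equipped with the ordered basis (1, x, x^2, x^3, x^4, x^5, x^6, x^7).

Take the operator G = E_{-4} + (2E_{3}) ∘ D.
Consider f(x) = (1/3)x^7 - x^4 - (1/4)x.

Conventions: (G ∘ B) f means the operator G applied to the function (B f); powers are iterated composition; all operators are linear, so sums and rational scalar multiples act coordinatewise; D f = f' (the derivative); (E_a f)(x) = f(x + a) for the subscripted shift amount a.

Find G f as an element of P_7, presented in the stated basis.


E_{-4} f = (1/3)x^7 - (28/3)x^6 + 112x^5 - (2243/3)x^4 + (9008/3)x^3 - 7264x^2 + (117757/12)x - 17149/3
D f = (7/3)x^6 - 4x^3 - 1/4
E_{3} D f = (7/3)x^6 + 42x^5 + 315x^4 + 1256x^3 + 2799x^2 + 3294x + 6371/4
(2E_{3}) D f = (14/3)x^6 + 84x^5 + 630x^4 + 2512x^3 + 5598x^2 + 6588x + 6371/2
(E_{-4} + (2E_{3}) ∘ D) f = (1/3)x^7 - (14/3)x^6 + 196x^5 - (353/3)x^4 + (16544/3)x^3 - 1666x^2 + (196813/12)x - 15185/6

g(x) = (1/3)x^7 - (14/3)x^6 + 196x^5 - (353/3)x^4 + (16544/3)x^3 - 1666x^2 + (196813/12)x - 15185/6


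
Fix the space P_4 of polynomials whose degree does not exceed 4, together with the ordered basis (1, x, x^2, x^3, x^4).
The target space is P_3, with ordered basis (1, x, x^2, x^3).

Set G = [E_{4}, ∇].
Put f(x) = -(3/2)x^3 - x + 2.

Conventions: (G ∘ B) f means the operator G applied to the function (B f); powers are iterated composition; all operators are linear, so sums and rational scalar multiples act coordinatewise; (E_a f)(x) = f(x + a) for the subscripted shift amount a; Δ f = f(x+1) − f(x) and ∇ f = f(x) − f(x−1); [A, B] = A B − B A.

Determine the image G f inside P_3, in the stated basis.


the image equals g(x) = 0

∇ f = -(9/2)x^2 + (9/2)x - 5/2
E_{4} ∇ f = -(9/2)x^2 - (63/2)x - 113/2
E_{4} f = -(3/2)x^3 - 18x^2 - 73x - 98
∇ E_{4} f = -(9/2)x^2 - (63/2)x - 113/2
[E_{4}, ∇] f = 0


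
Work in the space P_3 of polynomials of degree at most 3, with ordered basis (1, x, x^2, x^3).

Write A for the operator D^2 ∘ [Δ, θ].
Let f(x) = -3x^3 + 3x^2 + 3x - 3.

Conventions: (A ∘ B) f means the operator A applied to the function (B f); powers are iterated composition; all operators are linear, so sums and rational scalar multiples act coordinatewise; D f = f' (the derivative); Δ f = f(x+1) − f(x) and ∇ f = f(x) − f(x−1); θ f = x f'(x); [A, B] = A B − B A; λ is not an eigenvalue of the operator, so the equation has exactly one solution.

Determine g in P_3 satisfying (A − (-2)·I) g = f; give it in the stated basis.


the result is g(x) = -(3/2)x^3 + (3/2)x^2 + (3/2)x + 3

write g with unknown coordinates in the stated basis and equate coefficients in (A − (-2)·I) g = f
solving from the highest basis element down gives g = -(3/2)x^3 + (3/2)x^2 + (3/2)x + 3
check: A g = -9
so A g − (-2)·g = -3x^3 + 3x^2 + 3x - 3 = f ✓


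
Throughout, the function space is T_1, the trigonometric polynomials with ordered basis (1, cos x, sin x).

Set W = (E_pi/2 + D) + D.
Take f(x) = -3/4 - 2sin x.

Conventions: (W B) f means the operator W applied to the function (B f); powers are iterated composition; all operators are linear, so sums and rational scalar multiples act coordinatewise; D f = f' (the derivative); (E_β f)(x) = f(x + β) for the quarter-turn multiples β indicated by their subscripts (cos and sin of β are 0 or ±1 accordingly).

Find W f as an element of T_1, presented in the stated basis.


E_pi/2 f = -3/4 - 2cos x
D f = -2cos x
(E_pi/2 + D) f = -3/4 - 4cos x
D f = -2cos x
((E_pi/2 + D) + D) f = -3/4 - 6cos x

the result is g(x) = -3/4 - 6cos x


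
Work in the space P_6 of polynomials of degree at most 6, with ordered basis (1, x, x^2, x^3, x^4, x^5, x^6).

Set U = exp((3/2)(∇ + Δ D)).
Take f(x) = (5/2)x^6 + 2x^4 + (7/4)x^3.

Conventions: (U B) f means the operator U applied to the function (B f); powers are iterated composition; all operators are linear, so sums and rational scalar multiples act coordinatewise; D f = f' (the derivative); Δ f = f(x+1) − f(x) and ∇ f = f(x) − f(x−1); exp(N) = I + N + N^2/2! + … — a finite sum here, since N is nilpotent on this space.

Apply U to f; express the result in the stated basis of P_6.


g(x) = (5/2)x^6 + (45/2)x^5 + (1141/8)x^4 + 820x^3 + (88767/32)x^2 + (185523/32)x + 764703/128

order-1 term: (45/2)x^5 + (225/4)x^4 + 312x^3 + (1557/8)x^2 + (1527/8)x + 153/4
order-2 term: (675/8)x^4 + (675/2)x^3 + (13041/8)x^2 + (30753/16)x + 23247/16
order-3 term: (675/4)x^3 + (6075/8)x^2 + (22491/8)x + 82485/32
order-4 term: (6075/32)x^2 + (6075/8)x + 50949/32
order-5 term: (3645/32)x + 18225/64
order-6 term: 3645/128
the series for exp((3/2)(∇ + Δ D)) f terminates at order 6
exp((3/2)(∇ + Δ D)) f = (5/2)x^6 + (45/2)x^5 + (1141/8)x^4 + 820x^3 + (88767/32)x^2 + (185523/32)x + 764703/128


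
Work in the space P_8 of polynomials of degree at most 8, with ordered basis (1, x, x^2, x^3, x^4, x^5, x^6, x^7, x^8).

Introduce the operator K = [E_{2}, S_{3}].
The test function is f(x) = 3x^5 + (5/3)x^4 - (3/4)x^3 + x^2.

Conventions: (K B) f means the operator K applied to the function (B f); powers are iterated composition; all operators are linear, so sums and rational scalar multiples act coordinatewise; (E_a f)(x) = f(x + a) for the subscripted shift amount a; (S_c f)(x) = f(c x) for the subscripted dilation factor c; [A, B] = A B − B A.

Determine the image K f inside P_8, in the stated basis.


the result is g(x) = 4860x^4 + 26640x^3 + 58959x^2 + 61568x + 75724/3

S_{3} f = 729x^5 + 135x^4 - (81/4)x^3 + 9x^2
E_{2} S_{3} f = 729x^5 + 7425x^4 + (120879/4)x^3 + (122895/2)x^2 + 62433x + 25362
E_{2} f = 3x^5 + (95/3)x^4 + (1591/12)x^3 + (553/2)x^2 + (865/3)x + 362/3
S_{3} E_{2} f = 729x^5 + 2565x^4 + (14319/4)x^3 + (4977/2)x^2 + 865x + 362/3
[E_{2}, S_{3}] f = 4860x^4 + 26640x^3 + 58959x^2 + 61568x + 75724/3


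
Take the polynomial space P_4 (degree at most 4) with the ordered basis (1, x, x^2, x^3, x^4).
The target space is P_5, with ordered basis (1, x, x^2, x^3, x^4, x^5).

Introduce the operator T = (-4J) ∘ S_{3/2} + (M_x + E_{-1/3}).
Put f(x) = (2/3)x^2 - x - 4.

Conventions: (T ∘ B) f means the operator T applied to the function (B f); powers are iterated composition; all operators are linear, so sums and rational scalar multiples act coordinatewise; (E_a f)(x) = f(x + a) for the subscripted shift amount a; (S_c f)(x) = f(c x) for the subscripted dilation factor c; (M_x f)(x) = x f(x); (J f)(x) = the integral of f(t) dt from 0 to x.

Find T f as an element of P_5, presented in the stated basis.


S_{3/2} f = (3/2)x^2 - (3/2)x - 4
J S_{3/2} f = (1/2)x^3 - (3/4)x^2 - 4x
(-4J) S_{3/2} f = -2x^3 + 3x^2 + 16x
M_x f = (2/3)x^3 - x^2 - 4x
E_{-1/3} f = (2/3)x^2 - (13/9)x - 97/27
(M_x + E_{-1/3}) f = (2/3)x^3 - (1/3)x^2 - (49/9)x - 97/27
((-4J) ∘ S_{3/2} + (M_x + E_{-1/3})) f = -(4/3)x^3 + (8/3)x^2 + (95/9)x - 97/27

the result is g(x) = -(4/3)x^3 + (8/3)x^2 + (95/9)x - 97/27


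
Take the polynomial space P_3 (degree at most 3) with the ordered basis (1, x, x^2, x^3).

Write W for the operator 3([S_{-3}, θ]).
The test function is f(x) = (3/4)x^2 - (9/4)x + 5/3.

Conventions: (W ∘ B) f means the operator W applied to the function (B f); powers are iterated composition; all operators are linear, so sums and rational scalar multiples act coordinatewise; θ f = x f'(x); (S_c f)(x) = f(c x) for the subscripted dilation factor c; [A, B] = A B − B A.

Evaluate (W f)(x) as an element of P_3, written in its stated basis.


the image equals g(x) = 0

θ f = (3/2)x^2 - (9/4)x
S_{-3} θ f = (27/2)x^2 + (27/4)x
S_{-3} f = (27/4)x^2 + (27/4)x + 5/3
θ S_{-3} f = (27/2)x^2 + (27/4)x
[S_{-3}, θ] f = 0
(3([S_{-3}, θ])) f = 0


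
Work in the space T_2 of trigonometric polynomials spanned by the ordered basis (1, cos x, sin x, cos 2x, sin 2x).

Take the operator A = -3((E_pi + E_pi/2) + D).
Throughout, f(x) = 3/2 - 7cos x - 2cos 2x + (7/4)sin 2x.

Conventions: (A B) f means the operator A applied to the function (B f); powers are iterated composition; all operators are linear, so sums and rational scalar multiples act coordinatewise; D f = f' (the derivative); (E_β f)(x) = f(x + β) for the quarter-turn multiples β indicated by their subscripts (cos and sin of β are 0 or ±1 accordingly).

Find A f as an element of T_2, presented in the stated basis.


the result is g(x) = -9 - 21cos x - 42sin x - (21/2)cos 2x - 12sin 2x

E_pi f = 3/2 + 7cos x - 2cos 2x + (7/4)sin 2x
E_pi/2 f = 3/2 + 7sin x + 2cos 2x - (7/4)sin 2x
(E_pi + E_pi/2) f = 3 + 7cos x + 7sin x
D f = 7sin x + (7/2)cos 2x + 4sin 2x
((E_pi + E_pi/2) + D) f = 3 + 7cos x + 14sin x + (7/2)cos 2x + 4sin 2x
(-3((E_pi + E_pi/2) + D)) f = -9 - 21cos x - 42sin x - (21/2)cos 2x - 12sin 2x


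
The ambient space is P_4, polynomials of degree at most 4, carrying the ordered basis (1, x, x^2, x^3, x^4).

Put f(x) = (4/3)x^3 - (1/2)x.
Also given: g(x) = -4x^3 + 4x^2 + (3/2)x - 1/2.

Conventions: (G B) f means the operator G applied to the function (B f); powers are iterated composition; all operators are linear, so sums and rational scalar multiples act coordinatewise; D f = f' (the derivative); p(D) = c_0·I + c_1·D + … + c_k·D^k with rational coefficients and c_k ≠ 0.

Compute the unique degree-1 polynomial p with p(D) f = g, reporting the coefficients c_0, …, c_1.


p(D) = -3·I + D, i.e. c_0 = -3, c_1 = 1

D^0 f = (4/3)x^3 - (1/2)x
D^1 f = 4x^2 - 1/2
matching coefficients of g against c_0 f + c_1 Df + … from the top degree down determines the c_i
solution: c_0 = -3, c_1 = 1


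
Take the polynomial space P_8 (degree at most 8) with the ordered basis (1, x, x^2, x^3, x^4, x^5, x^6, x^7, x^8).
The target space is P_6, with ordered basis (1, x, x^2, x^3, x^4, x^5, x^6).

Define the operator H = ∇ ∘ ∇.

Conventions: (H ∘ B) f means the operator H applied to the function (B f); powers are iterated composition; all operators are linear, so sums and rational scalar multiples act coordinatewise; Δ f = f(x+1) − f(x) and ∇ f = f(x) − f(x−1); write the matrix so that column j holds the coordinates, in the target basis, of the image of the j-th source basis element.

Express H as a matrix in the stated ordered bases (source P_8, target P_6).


the matrix is [[0, 0, 2, -6, 14, -30, 62, -126, 254]; [0, 0, 0, 6, -24, 70, -180, 434, -1008]; [0, 0, 0, 0, 12, -60, 210, -630, 1736]; [0, 0, 0, 0, 0, 20, -120, 490, -1680]; [0, 0, 0, 0, 0, 0, 30, -210, 980]; [0, 0, 0, 0, 0, 0, 0, 42, -336]; [0, 0, 0, 0, 0, 0, 0, 0, 56]] (rows listed top to bottom)

image of 1: 0
image of x: 0
image of x^2: 2
image of x^3: 6x - 6
image of x^4: 12x^2 - 24x + 14
image of x^5: 20x^3 - 60x^2 + 70x - 30
image of x^6: 30x^4 - 120x^3 + 210x^2 - 180x + 62
image of x^7: 42x^5 - 210x^4 + 490x^3 - 630x^2 + 434x - 126
image of x^8: 56x^6 - 336x^5 + 980x^4 - 1680x^3 + 1736x^2 - 1008x + 254
each image's coordinates form column j of the matrix


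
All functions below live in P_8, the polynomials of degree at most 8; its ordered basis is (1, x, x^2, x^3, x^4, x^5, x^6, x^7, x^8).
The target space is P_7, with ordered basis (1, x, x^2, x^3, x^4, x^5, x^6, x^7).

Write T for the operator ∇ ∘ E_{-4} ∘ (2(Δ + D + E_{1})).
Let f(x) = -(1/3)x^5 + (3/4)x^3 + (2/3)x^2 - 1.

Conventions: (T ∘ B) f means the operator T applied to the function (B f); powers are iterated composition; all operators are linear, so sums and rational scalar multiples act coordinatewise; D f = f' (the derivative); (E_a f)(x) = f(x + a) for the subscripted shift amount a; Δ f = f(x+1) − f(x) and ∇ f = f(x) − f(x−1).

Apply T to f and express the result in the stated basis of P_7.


Δ f = -(5/3)x^4 - (10/3)x^3 - (13/12)x^2 + (23/12)x + 13/12
D f = -(5/3)x^4 + (9/4)x^2 + (4/3)x
E_{1} f = -(1/3)x^5 - (5/3)x^4 - (31/12)x^3 - (5/12)x^2 + (23/12)x + 1/12
(Δ + D + E_{1}) f = -(1/3)x^5 - 5x^4 - (71/12)x^3 + (3/4)x^2 + (31/6)x + 7/6
(2(Δ + D + E_{1})) f = -(2/3)x^5 - 10x^4 - (71/6)x^3 + (3/2)x^2 + (31/3)x + 7/3
E_{-4} (2(Δ + D + E_{1})) f = -(2/3)x^5 + (10/3)x^4 + (83/2)x^3 - (2339/6)x^2 + 1137x - 1135
∇ E_{-4} (2(Δ + D + E_{1})) f = -(10/3)x^4 + 20x^3 + (587/6)x^2 - (1775/2)x + 4693/3

the image equals g(x) = -(10/3)x^4 + 20x^3 + (587/6)x^2 - (1775/2)x + 4693/3


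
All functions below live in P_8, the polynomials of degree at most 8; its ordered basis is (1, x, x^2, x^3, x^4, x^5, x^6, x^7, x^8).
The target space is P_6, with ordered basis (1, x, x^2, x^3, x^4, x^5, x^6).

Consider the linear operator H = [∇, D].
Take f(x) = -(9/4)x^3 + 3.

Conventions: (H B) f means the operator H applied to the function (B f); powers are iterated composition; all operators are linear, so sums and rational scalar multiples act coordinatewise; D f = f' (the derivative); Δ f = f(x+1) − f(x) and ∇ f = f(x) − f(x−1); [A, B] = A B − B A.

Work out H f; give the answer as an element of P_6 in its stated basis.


the result is g(x) = 0

D f = -(27/4)x^2
∇ D f = -(27/2)x + 27/4
∇ f = -(27/4)x^2 + (27/4)x - 9/4
D ∇ f = -(27/2)x + 27/4
[∇, D] f = 0


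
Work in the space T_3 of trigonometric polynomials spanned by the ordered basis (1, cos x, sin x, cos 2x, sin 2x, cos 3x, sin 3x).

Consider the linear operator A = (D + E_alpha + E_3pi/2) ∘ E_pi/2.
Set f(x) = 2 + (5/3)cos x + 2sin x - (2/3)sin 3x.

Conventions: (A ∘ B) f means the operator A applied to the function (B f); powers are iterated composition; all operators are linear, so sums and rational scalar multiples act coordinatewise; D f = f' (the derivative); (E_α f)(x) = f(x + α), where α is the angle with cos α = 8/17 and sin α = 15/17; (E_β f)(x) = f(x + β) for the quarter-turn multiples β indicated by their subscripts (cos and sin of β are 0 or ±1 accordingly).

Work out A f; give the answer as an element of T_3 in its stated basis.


the result is g(x) = 4 - (9/17)cos x - (130/51)sin x - (9776/14739)cos 3x - (38314/14739)sin 3x

E_pi/2 f = 2 + 2cos x - (5/3)sin x + (2/3)cos 3x
D E_pi/2 f = -(5/3)cos x - 2sin x - 2sin 3x
E_alpha E_pi/2 f = 2 - (9/17)cos x - (130/51)sin x - (9776/14739)cos 3x + (330/4913)sin 3x
E_3pi/2 E_pi/2 f = 2 + (5/3)cos x + 2sin x - (2/3)sin 3x
(D + E_alpha + E_3pi/2) E_pi/2 f = 4 - (9/17)cos x - (130/51)sin x - (9776/14739)cos 3x - (38314/14739)sin 3x


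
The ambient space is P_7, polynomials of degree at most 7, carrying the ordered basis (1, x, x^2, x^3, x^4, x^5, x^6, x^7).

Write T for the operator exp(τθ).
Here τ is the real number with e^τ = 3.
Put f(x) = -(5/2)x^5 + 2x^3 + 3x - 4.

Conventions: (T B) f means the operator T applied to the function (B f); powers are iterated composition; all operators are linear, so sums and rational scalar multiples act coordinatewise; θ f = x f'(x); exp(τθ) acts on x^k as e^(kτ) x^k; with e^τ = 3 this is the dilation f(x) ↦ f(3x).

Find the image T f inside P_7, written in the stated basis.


exp(τθ) x^k = e^(kτ) x^k; with e^τ = 3 this sends x^k to 3^k x^k
x ↦ 3 x
x^3 ↦ 27 x^3
x^5 ↦ 243 x^5
applying this coordinatewise to f: exp(τθ) f = -(1215/2)x^5 + 54x^3 + 9x - 4

the result is g(x) = -(1215/2)x^5 + 54x^3 + 9x - 4


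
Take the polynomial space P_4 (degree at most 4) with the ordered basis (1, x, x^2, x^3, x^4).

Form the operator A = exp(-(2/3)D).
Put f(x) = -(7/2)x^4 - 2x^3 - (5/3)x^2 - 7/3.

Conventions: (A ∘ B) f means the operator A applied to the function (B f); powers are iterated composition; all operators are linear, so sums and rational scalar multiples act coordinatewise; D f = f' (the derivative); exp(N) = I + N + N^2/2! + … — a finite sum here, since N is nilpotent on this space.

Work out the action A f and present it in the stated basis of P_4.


the result is g(x) = -(7/2)x^4 + (22/3)x^3 - 7x^2 + (100/27)x - 257/81

order-1 term: (28/3)x^3 + 4x^2 + (20/9)x
order-2 term: -(28/3)x^2 - (8/3)x - 20/27
order-3 term: (112/27)x + 16/27
order-4 term: -56/81
the series for exp(-(2/3)D) f terminates at order 4
exp(-(2/3)D) f = -(7/2)x^4 + (22/3)x^3 - 7x^2 + (100/27)x - 257/81


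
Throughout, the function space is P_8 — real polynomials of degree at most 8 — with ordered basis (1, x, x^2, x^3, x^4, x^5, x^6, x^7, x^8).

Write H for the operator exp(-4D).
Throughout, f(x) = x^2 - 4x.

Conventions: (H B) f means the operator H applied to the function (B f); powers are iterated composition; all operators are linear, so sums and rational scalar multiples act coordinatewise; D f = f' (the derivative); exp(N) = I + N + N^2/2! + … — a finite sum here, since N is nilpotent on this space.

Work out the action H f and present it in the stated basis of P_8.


order-1 term: -8x + 16
order-2 term: 16
the series for exp(-4D) f terminates at order 2
exp(-4D) f = x^2 - 12x + 32

g(x) = x^2 - 12x + 32


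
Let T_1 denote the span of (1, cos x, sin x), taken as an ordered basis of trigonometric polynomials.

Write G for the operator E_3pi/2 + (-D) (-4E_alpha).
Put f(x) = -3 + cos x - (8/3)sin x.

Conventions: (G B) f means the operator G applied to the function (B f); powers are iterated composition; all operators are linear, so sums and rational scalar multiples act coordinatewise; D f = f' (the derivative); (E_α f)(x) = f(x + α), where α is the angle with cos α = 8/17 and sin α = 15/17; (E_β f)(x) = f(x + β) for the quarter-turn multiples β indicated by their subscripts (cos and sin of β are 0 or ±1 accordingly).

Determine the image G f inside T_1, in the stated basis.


the result is g(x) = -3 - (100/17)cos x + (145/17)sin x

E_3pi/2 f = -3 + (8/3)cos x + sin x
E_alpha f = -3 - (32/17)cos x - (109/51)sin x
(-4E_alpha) f = 12 + (128/17)cos x + (436/51)sin x
D (-4E_alpha) f = (436/51)cos x - (128/17)sin x
(-D) (-4E_alpha) f = -(436/51)cos x + (128/17)sin x
(E_3pi/2 + (-D) (-4E_alpha)) f = -3 - (100/17)cos x + (145/17)sin x


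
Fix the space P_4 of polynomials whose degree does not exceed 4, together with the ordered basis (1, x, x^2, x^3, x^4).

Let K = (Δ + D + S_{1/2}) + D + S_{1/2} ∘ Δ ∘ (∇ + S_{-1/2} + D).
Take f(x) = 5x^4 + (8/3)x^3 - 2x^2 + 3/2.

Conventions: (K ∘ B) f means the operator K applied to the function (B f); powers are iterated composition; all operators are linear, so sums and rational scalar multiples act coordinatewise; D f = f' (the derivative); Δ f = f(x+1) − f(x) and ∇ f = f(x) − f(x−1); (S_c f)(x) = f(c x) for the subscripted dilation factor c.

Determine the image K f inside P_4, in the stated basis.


the image equals g(x) = (5/16)x^4 + (5807/96)x^3 + (2679/32)x^2 + (493/8)x + 1759/48

Δ f = 20x^3 + 38x^2 + 24x + 17/3
D f = 20x^3 + 8x^2 - 4x
S_{1/2} f = (5/16)x^4 + (1/3)x^3 - (1/2)x^2 + 3/2
(Δ + D + S_{1/2}) f = (5/16)x^4 + (121/3)x^3 + (91/2)x^2 + 20x + 43/6
D f = 20x^3 + 8x^2 - 4x
∇ f = 20x^3 - 22x^2 + 8x - 1/3
S_{-1/2} f = (5/16)x^4 - (1/3)x^3 - (1/2)x^2 + 3/2
D f = 20x^3 + 8x^2 - 4x
(∇ + S_{-1/2} + D) f = (5/16)x^4 + (119/3)x^3 - (29/2)x^2 + 4x + 7/6
Δ (∇ + S_{-1/2} + D) f = (5/4)x^3 + (967/8)x^2 + (365/4)x + 1415/48
S_{1/2} Δ (∇ + S_{-1/2} + D) f = (5/32)x^3 + (967/32)x^2 + (365/8)x + 1415/48
((Δ + D + S_{1/2}) + D + S_{1/2} ∘ Δ ∘ (∇ + S_{-1/2} + D)) f = (5/16)x^4 + (5807/96)x^3 + (2679/32)x^2 + (493/8)x + 1759/48


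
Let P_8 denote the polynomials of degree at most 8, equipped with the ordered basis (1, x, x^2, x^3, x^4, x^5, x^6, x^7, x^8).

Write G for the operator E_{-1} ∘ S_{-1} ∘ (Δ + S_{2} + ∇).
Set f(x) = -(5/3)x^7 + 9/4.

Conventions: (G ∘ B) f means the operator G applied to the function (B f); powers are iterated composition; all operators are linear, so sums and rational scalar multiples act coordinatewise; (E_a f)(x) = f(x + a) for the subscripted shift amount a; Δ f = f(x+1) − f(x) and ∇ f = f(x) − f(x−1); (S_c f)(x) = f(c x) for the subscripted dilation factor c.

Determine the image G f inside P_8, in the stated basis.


Δ f = -(35/3)x^6 - 35x^5 - (175/3)x^4 - (175/3)x^3 - 35x^2 - (35/3)x - 5/3
S_{2} f = -(640/3)x^7 + 9/4
∇ f = -(35/3)x^6 + 35x^5 - (175/3)x^4 + (175/3)x^3 - 35x^2 + (35/3)x - 5/3
(Δ + S_{2} + ∇) f = -(640/3)x^7 - (70/3)x^6 - (350/3)x^4 - 70x^2 - 13/12
S_{-1} (Δ + S_{2} + ∇) f = (640/3)x^7 - (70/3)x^6 - (350/3)x^4 - 70x^2 - 13/12
E_{-1} S_{-1} (Δ + S_{2} + ∇) f = (640/3)x^7 - (4550/3)x^6 + 4620x^5 - (23800/3)x^4 + 8400x^3 - 5600x^2 + 2240x - 5093/12

g(x) = (640/3)x^7 - (4550/3)x^6 + 4620x^5 - (23800/3)x^4 + 8400x^3 - 5600x^2 + 2240x - 5093/12


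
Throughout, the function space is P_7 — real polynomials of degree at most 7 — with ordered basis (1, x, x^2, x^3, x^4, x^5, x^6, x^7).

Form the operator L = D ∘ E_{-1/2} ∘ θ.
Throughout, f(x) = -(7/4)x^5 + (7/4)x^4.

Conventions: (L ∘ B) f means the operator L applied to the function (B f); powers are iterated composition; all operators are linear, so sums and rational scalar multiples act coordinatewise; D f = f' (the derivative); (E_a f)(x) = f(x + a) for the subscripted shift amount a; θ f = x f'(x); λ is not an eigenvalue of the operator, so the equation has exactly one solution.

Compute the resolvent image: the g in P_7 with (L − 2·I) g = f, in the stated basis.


g(x) = (7/8)x^5 + (161/16)x^4 + (469/8)x^3 + (5103/32)x^2 + (3521/32)x - 12257/256

write g with unknown coordinates in the stated basis and equate coefficients in (L − 2·I) g = f
solving from the highest basis element down gives g = (7/8)x^5 + (161/16)x^4 + (469/8)x^3 + (5103/32)x^2 + (3521/32)x - 12257/256
check: L g = (175/8)x^4 + (469/4)x^3 + (5103/16)x^2 + (3521/16)x - 12257/128
so L g − 2·g = -(7/4)x^5 + (7/4)x^4 = f ✓


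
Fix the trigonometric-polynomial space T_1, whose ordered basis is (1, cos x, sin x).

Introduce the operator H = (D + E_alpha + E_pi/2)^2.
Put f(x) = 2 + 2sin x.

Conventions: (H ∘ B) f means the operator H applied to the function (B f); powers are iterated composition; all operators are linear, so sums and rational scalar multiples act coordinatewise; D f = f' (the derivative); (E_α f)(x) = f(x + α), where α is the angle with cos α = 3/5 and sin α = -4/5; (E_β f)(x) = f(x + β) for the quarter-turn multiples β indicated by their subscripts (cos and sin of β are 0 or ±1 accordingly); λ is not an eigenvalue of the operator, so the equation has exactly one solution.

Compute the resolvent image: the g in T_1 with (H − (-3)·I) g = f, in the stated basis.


write g with unknown coordinates in the stated basis and equate coefficients in (H − (-3)·I) g = f
solving from the highest basis element down gives g = 2/7 - (1/2)cos x + (2/3)sin x
check: H g = 8/7 + (3/2)cos x
so H g − (-3)·g = 2 + 2sin x = f ✓

g(x) = 2/7 - (1/2)cos x + (2/3)sin x


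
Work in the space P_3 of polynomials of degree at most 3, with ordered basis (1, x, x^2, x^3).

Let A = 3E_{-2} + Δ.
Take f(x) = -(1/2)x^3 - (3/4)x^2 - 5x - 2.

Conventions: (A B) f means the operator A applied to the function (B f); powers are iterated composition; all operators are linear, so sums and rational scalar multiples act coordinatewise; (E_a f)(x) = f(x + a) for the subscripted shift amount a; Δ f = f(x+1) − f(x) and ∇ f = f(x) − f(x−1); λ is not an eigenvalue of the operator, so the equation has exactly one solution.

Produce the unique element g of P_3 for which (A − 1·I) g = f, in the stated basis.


g(x) = -(1/4)x^3 - (9/4)x^2 - (71/8)x - 183/16

write g with unknown coordinates in the stated basis and equate coefficients in (A − 1·I) g = f
solving from the highest basis element down gives g = -(1/4)x^3 - (9/4)x^2 - (71/8)x - 183/16
check: A g = -(3/4)x^3 - 3x^2 - (111/8)x - 215/16
so A g − 1·g = -(1/2)x^3 - (3/4)x^2 - 5x - 2 = f ✓


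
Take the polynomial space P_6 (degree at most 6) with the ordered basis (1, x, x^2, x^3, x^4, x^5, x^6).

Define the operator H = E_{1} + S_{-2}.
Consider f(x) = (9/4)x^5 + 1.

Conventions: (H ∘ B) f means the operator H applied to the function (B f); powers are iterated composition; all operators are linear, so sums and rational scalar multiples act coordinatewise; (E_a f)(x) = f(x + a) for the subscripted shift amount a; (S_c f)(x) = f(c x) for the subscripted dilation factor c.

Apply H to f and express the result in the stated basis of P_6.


the image equals g(x) = -(279/4)x^5 + (45/4)x^4 + (45/2)x^3 + (45/2)x^2 + (45/4)x + 17/4

E_{1} f = (9/4)x^5 + (45/4)x^4 + (45/2)x^3 + (45/2)x^2 + (45/4)x + 13/4
S_{-2} f = -72x^5 + 1
(E_{1} + S_{-2}) f = -(279/4)x^5 + (45/4)x^4 + (45/2)x^3 + (45/2)x^2 + (45/4)x + 17/4


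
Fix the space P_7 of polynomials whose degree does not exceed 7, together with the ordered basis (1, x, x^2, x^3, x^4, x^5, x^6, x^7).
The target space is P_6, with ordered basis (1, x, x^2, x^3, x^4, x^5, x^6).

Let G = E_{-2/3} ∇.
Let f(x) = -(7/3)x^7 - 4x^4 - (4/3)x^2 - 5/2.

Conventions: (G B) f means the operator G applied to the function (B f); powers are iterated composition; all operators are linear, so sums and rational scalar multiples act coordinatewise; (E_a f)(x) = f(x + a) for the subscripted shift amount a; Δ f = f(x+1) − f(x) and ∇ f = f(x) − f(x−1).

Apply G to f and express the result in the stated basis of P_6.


∇ f = -(49/3)x^6 + 49x^5 - (245/3)x^4 + (197/3)x^3 - 25x^2 - (7/3)x + 3
E_{-2/3} ∇ f = -(49/3)x^6 + (343/3)x^5 - (3185/9)x^4 + (48439/81)x^3 - (45983/81)x^2 + (67225/243)x - 109417/2187

g(x) = -(49/3)x^6 + (343/3)x^5 - (3185/9)x^4 + (48439/81)x^3 - (45983/81)x^2 + (67225/243)x - 109417/2187


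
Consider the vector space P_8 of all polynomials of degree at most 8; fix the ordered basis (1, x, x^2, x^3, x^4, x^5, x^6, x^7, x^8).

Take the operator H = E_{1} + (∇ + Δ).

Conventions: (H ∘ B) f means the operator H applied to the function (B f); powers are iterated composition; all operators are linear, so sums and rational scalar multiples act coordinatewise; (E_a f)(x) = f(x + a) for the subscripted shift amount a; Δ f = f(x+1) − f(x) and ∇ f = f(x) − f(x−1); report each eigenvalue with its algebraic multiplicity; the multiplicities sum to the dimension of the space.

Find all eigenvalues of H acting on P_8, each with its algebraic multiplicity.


image of 1: 1
image of x: x + 3
image of x^2: x^2 + 6x + 1
image of x^3: x^3 + 9x^2 + 3x + 3
image of x^4: x^4 + 12x^3 + 6x^2 + 12x + 1
image of x^5: x^5 + 15x^4 + 10x^3 + 30x^2 + 5x + 3
image of x^6: x^6 + 18x^5 + 15x^4 + 60x^3 + 15x^2 + 18x + 1
image of x^7: x^7 + 21x^6 + 21x^5 + 105x^4 + 35x^3 + 63x^2 + 7x + 3
image of x^8: x^8 + 24x^7 + 28x^6 + 168x^5 + 70x^4 + 168x^3 + 28x^2 + 24x + 1
the matrix is upper triangular; its diagonal is (1, 1, 1, 1, 1, 1, 1, 1, 1)
for a triangular matrix the eigenvalues are the diagonal entries, with algebraic multiplicity their repetition count

λ = 1 (multiplicity 9)


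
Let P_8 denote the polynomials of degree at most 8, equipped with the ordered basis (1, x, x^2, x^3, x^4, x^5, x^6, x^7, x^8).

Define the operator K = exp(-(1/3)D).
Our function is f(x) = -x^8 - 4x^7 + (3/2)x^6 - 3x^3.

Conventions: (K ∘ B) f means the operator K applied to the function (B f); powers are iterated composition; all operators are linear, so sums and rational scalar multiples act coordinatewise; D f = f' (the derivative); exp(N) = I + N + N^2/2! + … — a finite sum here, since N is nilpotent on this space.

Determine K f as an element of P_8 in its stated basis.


g(x) = -x^8 - (4/3)x^7 + (139/18)x^6 - (277/27)x^5 + (1105/162)x^4 - (1363/243)x^3 + (5227/1458)x^2 - (2344/2187)x + 1507/13122

order-1 term: (8/3)x^7 + (28/3)x^6 - 3x^5 + 3x^2
order-2 term: -(28/9)x^6 - (28/3)x^5 + (5/2)x^4 - x
order-3 term: (56/27)x^5 + (140/27)x^4 - (10/9)x^3 + 1/9
order-4 term: -(70/81)x^4 - (140/81)x^3 + (5/18)x^2
order-5 term: (56/243)x^3 + (28/81)x^2 - (1/27)x
order-6 term: -(28/729)x^2 - (28/729)x + 1/486
order-7 term: (8/2187)x + 4/2187
order-8 term: -1/6561
the series for exp(-(1/3)D) f terminates at order 8
exp(-(1/3)D) f = -x^8 - (4/3)x^7 + (139/18)x^6 - (277/27)x^5 + (1105/162)x^4 - (1363/243)x^3 + (5227/1458)x^2 - (2344/2187)x + 1507/13122


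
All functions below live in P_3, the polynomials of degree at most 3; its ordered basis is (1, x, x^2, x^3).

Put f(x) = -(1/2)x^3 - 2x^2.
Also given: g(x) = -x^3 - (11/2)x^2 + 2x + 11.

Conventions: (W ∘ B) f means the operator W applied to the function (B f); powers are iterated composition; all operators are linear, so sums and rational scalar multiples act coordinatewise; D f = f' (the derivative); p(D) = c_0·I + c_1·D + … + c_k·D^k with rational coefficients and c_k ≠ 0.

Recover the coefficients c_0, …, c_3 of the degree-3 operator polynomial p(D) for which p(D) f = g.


D^0 f = -(1/2)x^3 - 2x^2
D^1 f = -(3/2)x^2 - 4x
D^2 f = -3x - 4
D^3 f = -3
matching coefficients of g against c_0 f + c_1 Df + … from the top degree down determines the c_i
solution: c_0 = 2, c_1 = 1, c_2 = -2, c_3 = -1

c_0 = 2, c_1 = 1, c_2 = -2, c_3 = -1


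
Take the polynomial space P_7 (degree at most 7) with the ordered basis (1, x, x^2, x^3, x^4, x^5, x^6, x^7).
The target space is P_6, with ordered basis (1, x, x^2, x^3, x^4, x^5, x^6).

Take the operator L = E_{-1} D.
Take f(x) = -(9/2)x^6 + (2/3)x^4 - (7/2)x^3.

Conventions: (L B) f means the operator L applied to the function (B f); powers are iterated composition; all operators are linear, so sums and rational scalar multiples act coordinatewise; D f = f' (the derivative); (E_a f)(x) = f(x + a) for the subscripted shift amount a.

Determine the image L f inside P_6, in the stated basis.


the image equals g(x) = -27x^5 + 135x^4 - (802/3)x^3 + (503/2)x^2 - 106x + 83/6

D f = -27x^5 + (8/3)x^3 - (21/2)x^2
E_{-1} D f = -27x^5 + 135x^4 - (802/3)x^3 + (503/2)x^2 - 106x + 83/6


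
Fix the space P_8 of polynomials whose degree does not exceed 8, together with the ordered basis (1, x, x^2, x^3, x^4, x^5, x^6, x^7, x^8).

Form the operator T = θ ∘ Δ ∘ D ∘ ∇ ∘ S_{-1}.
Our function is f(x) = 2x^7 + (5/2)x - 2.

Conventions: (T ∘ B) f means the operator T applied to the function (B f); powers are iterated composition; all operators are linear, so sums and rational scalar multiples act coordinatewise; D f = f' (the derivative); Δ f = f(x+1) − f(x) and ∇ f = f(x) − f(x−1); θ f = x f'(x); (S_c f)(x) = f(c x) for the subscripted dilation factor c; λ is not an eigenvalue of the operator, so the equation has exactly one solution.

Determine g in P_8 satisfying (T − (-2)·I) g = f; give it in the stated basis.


g(x) = x^7 + 420x^4 + 210x^2 - (20155/4)x - 1

write g with unknown coordinates in the stated basis and equate coefficients in (T − (-2)·I) g = f
solving from the highest basis element down gives g = x^7 + 420x^4 + 210x^2 - (20155/4)x - 1
check: T g = -840x^4 - 420x^2 + 10080x
so T g − (-2)·g = 2x^7 + (5/2)x - 2 = f ✓


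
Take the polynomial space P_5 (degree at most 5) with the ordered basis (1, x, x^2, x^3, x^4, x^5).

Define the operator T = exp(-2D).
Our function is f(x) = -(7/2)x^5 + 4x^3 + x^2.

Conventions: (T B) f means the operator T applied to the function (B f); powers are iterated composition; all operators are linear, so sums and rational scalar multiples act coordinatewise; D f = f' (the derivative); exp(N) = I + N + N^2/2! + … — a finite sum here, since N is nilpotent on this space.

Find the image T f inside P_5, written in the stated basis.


the image equals g(x) = -(7/2)x^5 + 35x^4 - 136x^3 + 257x^2 - 236x + 84

order-1 term: 35x^4 - 24x^2 - 4x
order-2 term: -140x^3 + 48x + 4
order-3 term: 280x^2 - 32
order-4 term: -280x
order-5 term: 112
the series for exp(-2D) f terminates at order 5
exp(-2D) f = -(7/2)x^5 + 35x^4 - 136x^3 + 257x^2 - 236x + 84


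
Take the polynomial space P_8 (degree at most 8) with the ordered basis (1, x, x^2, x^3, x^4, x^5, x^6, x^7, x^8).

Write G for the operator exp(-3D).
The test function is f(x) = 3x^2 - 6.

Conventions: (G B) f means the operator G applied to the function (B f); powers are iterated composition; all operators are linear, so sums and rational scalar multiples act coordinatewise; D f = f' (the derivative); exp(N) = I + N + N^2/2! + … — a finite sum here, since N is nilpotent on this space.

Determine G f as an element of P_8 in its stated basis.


order-1 term: -18x
order-2 term: 27
the series for exp(-3D) f terminates at order 2
exp(-3D) f = 3x^2 - 18x + 21

g(x) = 3x^2 - 18x + 21


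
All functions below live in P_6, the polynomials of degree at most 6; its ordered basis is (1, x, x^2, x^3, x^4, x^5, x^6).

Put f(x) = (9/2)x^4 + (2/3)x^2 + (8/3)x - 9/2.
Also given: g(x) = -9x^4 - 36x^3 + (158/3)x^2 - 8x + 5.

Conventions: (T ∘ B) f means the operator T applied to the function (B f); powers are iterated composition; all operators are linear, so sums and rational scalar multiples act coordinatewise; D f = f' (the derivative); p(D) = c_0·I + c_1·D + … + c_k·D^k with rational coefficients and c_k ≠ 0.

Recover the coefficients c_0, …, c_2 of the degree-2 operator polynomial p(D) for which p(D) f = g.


D^0 f = (9/2)x^4 + (2/3)x^2 + (8/3)x - 9/2
D^1 f = 18x^3 + (4/3)x + 8/3
D^2 f = 54x^2 + 4/3
matching coefficients of g against c_0 f + c_1 Df + … from the top degree down determines the c_i
solution: c_0 = -2, c_1 = -2, c_2 = 1

c_0 = -2, c_1 = -2, c_2 = 1
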